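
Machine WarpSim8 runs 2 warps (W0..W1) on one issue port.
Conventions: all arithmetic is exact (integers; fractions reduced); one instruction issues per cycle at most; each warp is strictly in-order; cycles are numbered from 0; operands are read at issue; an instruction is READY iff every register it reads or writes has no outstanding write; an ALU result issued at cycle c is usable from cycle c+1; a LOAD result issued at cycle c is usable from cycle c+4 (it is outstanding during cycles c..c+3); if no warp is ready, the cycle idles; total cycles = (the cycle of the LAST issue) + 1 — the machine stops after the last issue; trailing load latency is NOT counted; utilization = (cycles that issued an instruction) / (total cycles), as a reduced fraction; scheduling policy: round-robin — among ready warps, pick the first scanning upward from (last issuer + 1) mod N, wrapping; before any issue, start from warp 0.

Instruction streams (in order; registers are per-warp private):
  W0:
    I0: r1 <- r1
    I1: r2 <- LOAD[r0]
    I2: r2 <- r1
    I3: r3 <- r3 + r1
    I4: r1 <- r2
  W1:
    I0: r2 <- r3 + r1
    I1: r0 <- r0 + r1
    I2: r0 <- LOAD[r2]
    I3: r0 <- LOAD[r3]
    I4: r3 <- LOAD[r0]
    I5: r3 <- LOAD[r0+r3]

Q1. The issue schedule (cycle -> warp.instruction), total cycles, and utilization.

cycle 0: W0.I0
cycle 1: W1.I0
cycle 2: W0.I1
cycle 3: W1.I1
cycle 4: W1.I2
cycle 5: idle
cycle 6: W0.I2
cycle 7: W0.I3
cycle 8: W1.I3
cycle 9: W0.I4
cycle 10: idle
cycle 11: idle
cycle 12: W1.I4
cycle 13: idle
cycle 14: idle
cycle 15: idle
cycle 16: W1.I5

Answer: 17 cycles, utilization 11/17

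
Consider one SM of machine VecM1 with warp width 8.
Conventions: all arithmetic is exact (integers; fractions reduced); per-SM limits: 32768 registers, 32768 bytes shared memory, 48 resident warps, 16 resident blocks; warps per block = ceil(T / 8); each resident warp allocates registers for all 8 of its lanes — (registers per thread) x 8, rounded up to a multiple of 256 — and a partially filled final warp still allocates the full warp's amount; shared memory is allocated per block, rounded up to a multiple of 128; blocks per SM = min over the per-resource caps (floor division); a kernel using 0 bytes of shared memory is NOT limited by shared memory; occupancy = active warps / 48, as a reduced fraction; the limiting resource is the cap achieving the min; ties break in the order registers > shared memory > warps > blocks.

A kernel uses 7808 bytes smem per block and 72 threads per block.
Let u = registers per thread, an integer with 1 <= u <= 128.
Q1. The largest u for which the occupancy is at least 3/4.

Answer: u = 96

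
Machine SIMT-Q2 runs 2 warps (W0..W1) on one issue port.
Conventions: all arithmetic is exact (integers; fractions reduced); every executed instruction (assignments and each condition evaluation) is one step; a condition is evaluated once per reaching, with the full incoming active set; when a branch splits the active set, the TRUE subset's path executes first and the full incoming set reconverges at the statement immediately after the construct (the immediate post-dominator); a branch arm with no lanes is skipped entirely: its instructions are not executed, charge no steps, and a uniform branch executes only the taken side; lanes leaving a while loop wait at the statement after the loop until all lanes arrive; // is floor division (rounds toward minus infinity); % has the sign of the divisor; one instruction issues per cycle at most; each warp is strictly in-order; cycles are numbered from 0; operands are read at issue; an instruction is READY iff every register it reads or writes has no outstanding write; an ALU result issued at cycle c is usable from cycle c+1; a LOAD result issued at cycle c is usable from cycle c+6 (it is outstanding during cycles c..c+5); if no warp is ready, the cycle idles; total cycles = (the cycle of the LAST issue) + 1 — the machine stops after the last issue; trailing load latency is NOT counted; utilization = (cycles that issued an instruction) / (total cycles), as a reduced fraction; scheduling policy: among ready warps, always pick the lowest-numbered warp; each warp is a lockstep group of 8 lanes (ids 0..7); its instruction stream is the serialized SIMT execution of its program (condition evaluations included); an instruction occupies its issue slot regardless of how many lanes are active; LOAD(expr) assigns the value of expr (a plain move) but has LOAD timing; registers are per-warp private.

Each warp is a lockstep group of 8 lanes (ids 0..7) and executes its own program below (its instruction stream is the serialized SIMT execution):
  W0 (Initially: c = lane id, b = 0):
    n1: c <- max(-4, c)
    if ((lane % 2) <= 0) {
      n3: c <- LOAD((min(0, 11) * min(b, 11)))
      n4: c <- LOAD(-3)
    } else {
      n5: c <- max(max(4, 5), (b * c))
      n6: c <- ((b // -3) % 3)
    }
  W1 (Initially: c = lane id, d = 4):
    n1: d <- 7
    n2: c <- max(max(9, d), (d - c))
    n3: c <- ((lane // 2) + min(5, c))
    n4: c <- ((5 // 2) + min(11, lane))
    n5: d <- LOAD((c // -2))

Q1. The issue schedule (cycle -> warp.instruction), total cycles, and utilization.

cycle 0: W0.I0
cycle 1: W0.I1
cycle 2: W0.I2
cycle 3: W1.I0
cycle 4: W1.I1
cycle 5: W1.I2
cycle 6: W1.I3
cycle 7: W1.I4
cycle 8: W0.I3
cycle 9: idle
cycle 10: idle
cycle 11: idle
cycle 12: idle
cycle 13: idle
cycle 14: W0.I4
cycle 15: W0.I5

Answer: 16 cycles, utilization 11/16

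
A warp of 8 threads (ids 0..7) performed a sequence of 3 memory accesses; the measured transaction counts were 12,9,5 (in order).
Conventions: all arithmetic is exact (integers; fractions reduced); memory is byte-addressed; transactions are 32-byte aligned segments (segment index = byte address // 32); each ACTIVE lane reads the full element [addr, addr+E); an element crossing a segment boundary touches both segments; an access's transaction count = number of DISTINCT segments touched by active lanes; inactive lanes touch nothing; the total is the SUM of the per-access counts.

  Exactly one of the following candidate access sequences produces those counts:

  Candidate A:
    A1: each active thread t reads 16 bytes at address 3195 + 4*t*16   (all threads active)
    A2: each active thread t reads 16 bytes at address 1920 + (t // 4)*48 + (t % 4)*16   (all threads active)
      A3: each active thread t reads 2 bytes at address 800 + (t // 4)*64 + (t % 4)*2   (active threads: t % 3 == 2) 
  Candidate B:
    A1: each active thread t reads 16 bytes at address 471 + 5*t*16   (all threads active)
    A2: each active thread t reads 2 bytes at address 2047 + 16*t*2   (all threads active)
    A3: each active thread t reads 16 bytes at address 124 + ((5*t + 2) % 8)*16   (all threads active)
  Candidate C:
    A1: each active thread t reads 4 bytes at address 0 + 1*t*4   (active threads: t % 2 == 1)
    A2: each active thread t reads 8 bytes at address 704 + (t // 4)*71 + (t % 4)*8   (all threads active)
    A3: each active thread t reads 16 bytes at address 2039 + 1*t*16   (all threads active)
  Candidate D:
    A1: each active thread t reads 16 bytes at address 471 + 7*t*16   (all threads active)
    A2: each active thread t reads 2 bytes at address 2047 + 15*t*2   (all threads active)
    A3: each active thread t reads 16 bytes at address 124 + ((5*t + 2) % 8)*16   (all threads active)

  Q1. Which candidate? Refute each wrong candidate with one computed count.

A: A1 gives 16 transactions, not 12
C: A1 gives 1 transaction, not 12
D: A2 gives 8 transactions, not 9
B: all counts match (12,9,5)

Answer: B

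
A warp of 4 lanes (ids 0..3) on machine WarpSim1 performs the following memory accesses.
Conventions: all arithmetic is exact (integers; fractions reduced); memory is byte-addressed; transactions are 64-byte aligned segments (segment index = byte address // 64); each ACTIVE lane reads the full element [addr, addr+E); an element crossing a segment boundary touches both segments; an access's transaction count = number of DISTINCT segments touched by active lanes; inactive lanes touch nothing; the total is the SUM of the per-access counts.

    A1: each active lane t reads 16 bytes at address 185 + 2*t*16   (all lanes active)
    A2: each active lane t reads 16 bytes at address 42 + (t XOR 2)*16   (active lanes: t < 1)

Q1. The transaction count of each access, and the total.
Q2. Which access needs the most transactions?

A1: 3 transactions
A2: 1 transaction

Answer: 3,1; total 4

Answer: A1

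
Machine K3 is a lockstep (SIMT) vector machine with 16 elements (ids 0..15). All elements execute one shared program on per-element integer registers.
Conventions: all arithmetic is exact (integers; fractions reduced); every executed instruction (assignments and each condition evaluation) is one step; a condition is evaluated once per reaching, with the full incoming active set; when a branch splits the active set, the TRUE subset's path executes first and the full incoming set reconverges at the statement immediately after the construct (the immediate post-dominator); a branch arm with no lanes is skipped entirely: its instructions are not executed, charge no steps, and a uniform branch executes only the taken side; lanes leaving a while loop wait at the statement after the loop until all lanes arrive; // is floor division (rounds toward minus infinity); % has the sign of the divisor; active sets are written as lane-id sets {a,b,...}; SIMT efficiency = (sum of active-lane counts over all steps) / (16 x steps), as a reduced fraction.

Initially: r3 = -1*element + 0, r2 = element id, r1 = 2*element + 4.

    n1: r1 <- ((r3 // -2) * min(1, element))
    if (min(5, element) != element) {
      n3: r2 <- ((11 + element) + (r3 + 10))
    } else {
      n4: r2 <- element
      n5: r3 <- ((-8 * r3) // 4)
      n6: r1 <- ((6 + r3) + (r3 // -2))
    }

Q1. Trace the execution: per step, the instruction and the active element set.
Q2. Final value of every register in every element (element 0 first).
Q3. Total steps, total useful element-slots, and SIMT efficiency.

step 0: r1 <- ((r3 // -2) * min(1, element)) {0,1,2,3,4,5,6,7,8,9,10,11,12,13,14,15}
step 1: eval (min(5, element) != element) {0,1,2,3,4,5,6,7,8,9,10,11,12,13,14,15}
step 2: r2 <- ((11 + element) + (r3 + 10)) {6,7,8,9,10,11,12,13,14,15}
step 3: r2 <- element                {0,1,2,3,4,5}
step 4: r3 <- ((-8 * r3) // 4)       {0,1,2,3,4,5}
step 5: r1 <- ((6 + r3) + (r3 // -2)) {0,1,2,3,4,5}

Answer: 6 steps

r3: 0,2,4,6,8,10,-6,-7,-8,-9,-10,-11,-12,-13,-14,-15
r2: 0,1,2,3,4,5,21,21,21,21,21,21,21,21,21,21
r1: 6,7,8,9,10,11,3,3,4,4,5,5,6,6,7,7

steps = 6; useful = 60; efficiency = 60/96 = 5/8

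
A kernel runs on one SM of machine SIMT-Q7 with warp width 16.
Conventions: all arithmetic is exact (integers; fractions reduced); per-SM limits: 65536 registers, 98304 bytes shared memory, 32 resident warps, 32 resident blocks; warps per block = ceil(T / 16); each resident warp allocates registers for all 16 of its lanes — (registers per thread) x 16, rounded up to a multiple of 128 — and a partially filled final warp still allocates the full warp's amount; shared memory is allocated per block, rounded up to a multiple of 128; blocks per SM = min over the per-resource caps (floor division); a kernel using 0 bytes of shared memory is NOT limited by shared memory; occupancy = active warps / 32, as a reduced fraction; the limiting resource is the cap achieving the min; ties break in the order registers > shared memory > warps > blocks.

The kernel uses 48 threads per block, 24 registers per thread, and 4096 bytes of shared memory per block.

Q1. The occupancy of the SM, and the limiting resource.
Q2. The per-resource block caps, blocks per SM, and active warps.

Answer: occupancy 15/16, limited by warps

registers: 56 blocks
shared memory: 24 blocks
warps: 10 blocks
blocks: 32 blocks

Answer: 10 blocks, 30 active warps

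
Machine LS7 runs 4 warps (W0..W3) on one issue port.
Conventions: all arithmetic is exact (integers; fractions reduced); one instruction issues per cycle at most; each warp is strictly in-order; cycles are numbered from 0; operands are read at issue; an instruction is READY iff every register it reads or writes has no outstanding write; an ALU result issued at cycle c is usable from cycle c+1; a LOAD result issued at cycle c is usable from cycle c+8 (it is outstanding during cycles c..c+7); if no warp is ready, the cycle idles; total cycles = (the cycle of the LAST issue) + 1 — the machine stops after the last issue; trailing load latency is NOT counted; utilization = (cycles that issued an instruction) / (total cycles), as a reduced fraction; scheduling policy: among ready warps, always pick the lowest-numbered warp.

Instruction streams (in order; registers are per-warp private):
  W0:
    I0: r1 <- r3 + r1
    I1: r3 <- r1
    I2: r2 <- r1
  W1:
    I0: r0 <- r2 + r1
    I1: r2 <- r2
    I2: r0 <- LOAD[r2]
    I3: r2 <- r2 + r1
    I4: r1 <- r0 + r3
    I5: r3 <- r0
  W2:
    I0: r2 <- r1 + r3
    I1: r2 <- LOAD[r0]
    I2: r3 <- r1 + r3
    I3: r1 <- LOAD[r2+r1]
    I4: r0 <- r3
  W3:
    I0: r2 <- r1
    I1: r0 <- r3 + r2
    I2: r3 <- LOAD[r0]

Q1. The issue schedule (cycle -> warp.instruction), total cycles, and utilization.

cycle 0: W0.I0
cycle 1: W0.I1
cycle 2: W0.I2
cycle 3: W1.I0
cycle 4: W1.I1
cycle 5: W1.I2
cycle 6: W1.I3
cycle 7: W2.I0
cycle 8: W2.I1
cycle 9: W2.I2
cycle 10: W3.I0
cycle 11: W3.I1
cycle 12: W3.I2
cycle 13: W1.I4
cycle 14: W1.I5
cycle 15: idle
cycle 16: W2.I3
cycle 17: W2.I4

Answer: 18 cycles, utilization 17/18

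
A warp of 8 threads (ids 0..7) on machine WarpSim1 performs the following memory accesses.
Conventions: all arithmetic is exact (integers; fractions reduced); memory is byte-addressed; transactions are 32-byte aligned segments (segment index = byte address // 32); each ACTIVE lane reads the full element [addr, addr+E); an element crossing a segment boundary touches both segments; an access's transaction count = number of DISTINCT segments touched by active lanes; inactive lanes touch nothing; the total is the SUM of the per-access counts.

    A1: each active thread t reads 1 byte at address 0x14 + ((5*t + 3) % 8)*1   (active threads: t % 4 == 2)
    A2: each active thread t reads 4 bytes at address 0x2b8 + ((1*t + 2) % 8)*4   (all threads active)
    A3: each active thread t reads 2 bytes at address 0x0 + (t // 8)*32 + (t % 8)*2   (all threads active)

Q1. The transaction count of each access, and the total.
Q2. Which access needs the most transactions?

A1: 1 transaction
A2: 2 transactions
A3: 1 transaction

Answer: 1,2,1; total 4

Answer: A2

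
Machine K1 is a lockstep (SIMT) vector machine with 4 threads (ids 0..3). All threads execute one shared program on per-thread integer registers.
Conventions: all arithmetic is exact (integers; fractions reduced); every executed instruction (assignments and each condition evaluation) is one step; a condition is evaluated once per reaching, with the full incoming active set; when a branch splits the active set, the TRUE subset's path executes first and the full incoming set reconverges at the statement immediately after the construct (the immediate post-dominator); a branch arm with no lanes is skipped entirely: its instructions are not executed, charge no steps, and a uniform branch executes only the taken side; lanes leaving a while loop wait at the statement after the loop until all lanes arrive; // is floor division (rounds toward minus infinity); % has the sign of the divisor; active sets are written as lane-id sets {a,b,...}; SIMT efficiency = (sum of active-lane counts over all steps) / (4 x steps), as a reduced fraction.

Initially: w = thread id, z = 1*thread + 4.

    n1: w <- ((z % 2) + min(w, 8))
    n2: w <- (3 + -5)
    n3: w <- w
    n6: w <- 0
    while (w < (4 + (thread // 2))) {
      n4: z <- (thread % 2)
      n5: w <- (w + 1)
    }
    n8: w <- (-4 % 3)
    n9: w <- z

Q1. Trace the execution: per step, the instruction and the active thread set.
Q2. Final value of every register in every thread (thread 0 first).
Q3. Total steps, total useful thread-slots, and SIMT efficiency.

step 0: w <- ((z % 2) + min(w, 8))   {0,1,2,3}
step 1: w <- (3 + -5)                {0,1,2,3}
step 2: w <- w                       {0,1,2,3}
step 3: w <- 0                       {0,1,2,3}
step 4: eval (w < (4 + (thread // 2))) {0,1,2,3}
step 5: z <- (thread % 2)            {0,1,2,3}
step 6: w <- (w + 1)                 {0,1,2,3}
step 7: eval (w < (4 + (thread // 2))) {0,1,2,3}
step 8: z <- (thread % 2)            {0,1,2,3}
step 9: w <- (w + 1)                 {0,1,2,3}
step 10: eval (w < (4 + (thread // 2))) {0,1,2,3}
step 11: z <- (thread % 2)            {0,1,2,3}
step 12: w <- (w + 1)                 {0,1,2,3}
step 13: eval (w < (4 + (thread // 2))) {0,1,2,3}
step 14: z <- (thread % 2)            {0,1,2,3}
step 15: w <- (w + 1)                 {0,1,2,3}
step 16: eval (w < (4 + (thread // 2))) {0,1,2,3}
step 17: z <- (thread % 2)            {2,3}
step 18: w <- (w + 1)                 {2,3}
step 19: eval (w < (4 + (thread // 2))) {2,3}
step 20: w <- (-4 % 3)                {0,1,2,3}
step 21: w <- z                       {0,1,2,3}

Answer: 22 steps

w: 0,1,0,1
z: 0,1,0,1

steps = 22; useful = 82; efficiency = 82/88 = 41/44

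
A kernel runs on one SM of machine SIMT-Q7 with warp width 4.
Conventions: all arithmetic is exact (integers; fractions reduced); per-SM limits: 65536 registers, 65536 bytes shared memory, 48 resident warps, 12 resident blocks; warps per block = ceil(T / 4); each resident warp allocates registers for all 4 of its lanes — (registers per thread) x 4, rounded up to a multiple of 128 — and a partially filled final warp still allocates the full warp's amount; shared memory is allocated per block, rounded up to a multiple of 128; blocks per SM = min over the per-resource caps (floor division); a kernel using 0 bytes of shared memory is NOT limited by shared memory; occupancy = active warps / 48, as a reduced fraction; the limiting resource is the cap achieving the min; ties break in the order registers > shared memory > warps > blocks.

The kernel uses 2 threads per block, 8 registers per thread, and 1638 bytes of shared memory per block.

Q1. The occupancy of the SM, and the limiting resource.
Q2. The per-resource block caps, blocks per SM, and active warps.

Answer: occupancy 1/4, limited by blocks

registers: 512 blocks
shared memory: 39 blocks
warps: 48 blocks
blocks: 12 blocks

Answer: 12 blocks, 12 active warps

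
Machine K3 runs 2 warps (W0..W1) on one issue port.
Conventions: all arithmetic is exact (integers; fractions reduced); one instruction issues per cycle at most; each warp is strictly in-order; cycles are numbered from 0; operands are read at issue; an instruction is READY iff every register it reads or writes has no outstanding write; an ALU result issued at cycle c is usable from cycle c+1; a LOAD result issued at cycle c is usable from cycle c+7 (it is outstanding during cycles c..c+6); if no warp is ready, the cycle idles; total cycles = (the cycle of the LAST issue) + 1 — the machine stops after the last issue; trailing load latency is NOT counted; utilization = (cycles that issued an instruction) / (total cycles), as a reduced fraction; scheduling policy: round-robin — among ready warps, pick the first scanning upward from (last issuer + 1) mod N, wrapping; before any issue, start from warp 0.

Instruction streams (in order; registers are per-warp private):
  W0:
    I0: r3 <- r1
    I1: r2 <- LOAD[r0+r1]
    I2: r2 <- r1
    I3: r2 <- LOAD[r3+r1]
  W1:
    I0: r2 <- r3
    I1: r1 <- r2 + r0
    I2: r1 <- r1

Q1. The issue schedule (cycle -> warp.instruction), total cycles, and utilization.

cycle 0: W0.I0
cycle 1: W1.I0
cycle 2: W0.I1
cycle 3: W1.I1
cycle 4: W1.I2
cycle 5: idle
cycle 6: idle
cycle 7: idle
cycle 8: idle
cycle 9: W0.I2
cycle 10: W0.I3

Answer: 11 cycles, utilization 7/11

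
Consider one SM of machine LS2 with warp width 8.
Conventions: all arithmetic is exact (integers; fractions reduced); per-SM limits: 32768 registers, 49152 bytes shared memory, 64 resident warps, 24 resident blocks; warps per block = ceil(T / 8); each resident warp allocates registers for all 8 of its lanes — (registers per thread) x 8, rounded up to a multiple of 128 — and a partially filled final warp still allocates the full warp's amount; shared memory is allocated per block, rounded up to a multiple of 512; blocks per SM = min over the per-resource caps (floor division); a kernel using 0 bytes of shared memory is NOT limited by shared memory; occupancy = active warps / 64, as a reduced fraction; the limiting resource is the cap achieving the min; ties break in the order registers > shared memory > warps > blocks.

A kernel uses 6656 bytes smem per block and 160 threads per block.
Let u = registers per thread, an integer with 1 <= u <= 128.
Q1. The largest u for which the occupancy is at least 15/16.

Answer: u = 64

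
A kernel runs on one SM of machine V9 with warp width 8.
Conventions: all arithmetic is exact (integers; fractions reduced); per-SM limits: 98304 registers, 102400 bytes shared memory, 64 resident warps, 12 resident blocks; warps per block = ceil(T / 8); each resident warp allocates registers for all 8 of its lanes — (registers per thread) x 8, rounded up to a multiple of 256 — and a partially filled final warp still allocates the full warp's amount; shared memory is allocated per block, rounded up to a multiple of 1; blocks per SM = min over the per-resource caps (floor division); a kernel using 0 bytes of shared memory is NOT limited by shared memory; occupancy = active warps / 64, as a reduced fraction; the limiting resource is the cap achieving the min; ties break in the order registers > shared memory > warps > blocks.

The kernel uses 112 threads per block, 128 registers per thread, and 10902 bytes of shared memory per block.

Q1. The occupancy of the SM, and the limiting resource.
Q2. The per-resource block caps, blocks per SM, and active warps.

Answer: occupancy 7/8, limited by warps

registers: 6 blocks
shared memory: 9 blocks
warps: 4 blocks
blocks: 12 blocks

Answer: 4 blocks, 56 active warps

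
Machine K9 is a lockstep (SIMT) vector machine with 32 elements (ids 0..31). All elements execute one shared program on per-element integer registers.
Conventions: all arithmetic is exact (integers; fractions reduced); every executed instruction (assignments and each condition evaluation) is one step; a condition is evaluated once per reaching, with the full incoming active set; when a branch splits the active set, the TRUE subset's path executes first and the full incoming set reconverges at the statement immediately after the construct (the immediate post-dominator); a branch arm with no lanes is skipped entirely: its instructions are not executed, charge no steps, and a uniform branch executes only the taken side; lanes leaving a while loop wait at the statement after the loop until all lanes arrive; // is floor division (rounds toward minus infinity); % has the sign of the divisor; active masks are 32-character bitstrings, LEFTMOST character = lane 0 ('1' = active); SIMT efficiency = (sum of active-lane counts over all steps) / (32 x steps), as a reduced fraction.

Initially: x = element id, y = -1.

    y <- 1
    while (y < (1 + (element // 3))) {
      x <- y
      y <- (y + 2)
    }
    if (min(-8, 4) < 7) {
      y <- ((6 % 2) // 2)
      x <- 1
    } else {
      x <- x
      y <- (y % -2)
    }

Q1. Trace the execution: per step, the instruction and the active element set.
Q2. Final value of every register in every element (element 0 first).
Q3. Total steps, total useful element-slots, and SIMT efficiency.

step 0: y <- 1                       11111111111111111111111111111111
step 1: eval (y < (1 + (element // 3))) 11111111111111111111111111111111
step 2: x <- y                       00011111111111111111111111111111
step 3: y <- (y + 2)                 00011111111111111111111111111111
step 4: eval (y < (1 + (element // 3))) 00011111111111111111111111111111
step 5: x <- y                       00000000011111111111111111111111
step 6: y <- (y + 2)                 00000000011111111111111111111111
step 7: eval (y < (1 + (element // 3))) 00000000011111111111111111111111
step 8: x <- y                       00000000000000011111111111111111
step 9: y <- (y + 2)                 00000000000000011111111111111111
step 10: eval (y < (1 + (element // 3))) 00000000000000011111111111111111
step 11: x <- y                       00000000000000000000011111111111
step 12: y <- (y + 2)                 00000000000000000000011111111111
step 13: eval (y < (1 + (element // 3))) 00000000000000000000011111111111
step 14: x <- y                       00000000000000000000000000011111
step 15: y <- (y + 2)                 00000000000000000000000000011111
step 16: eval (y < (1 + (element // 3))) 00000000000000000000000000011111
step 17: eval (min(-8, 4) < 7)        11111111111111111111111111111111
step 18: y <- ((6 % 2) // 2)          11111111111111111111111111111111
step 19: x <- 1                       11111111111111111111111111111111

Answer: 20 steps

x: 1,1,1,1,1,1,1,1,1,1,1,1,1,1,1,1,1,1,1,1,1,1,1,1,1,1,1,1,1,1,1,1
y: 0,0,0,0,0,0,0,0,0,0,0,0,0,0,0,0,0,0,0,0,0,0,0,0,0,0,0,0,0,0,0,0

steps = 20; useful = 415; efficiency = 415/640 = 83/128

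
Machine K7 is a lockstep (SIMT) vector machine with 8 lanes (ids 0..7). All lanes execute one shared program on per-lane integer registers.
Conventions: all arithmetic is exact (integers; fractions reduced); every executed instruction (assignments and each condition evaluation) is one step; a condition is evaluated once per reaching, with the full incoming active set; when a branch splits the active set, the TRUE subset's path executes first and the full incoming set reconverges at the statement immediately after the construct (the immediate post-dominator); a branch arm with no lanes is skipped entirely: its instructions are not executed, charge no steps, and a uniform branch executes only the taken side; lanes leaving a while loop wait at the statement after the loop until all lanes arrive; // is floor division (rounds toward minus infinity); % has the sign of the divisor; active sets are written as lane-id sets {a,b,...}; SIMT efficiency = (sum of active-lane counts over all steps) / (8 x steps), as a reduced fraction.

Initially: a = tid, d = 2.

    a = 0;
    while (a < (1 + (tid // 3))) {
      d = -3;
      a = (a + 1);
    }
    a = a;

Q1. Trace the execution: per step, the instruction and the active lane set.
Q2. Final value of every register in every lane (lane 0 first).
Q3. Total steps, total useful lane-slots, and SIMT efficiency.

step 0: a <- 0                       {0,1,2,3,4,5,6,7}
step 1: eval (a < (1 + (tid // 3)))  {0,1,2,3,4,5,6,7}
step 2: d <- -3                      {0,1,2,3,4,5,6,7}
step 3: a <- (a + 1)                 {0,1,2,3,4,5,6,7}
step 4: eval (a < (1 + (tid // 3)))  {0,1,2,3,4,5,6,7}
step 5: d <- -3                      {3,4,5,6,7}
step 6: a <- (a + 1)                 {3,4,5,6,7}
step 7: eval (a < (1 + (tid // 3)))  {3,4,5,6,7}
step 8: d <- -3                      {6,7}
step 9: a <- (a + 1)                 {6,7}
step 10: eval (a < (1 + (tid // 3)))  {6,7}
step 11: a <- a                       {0,1,2,3,4,5,6,7}

Answer: 12 steps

a: 1,1,1,2,2,2,3,3
d: -3,-3,-3,-3,-3,-3,-3,-3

steps = 12; useful = 69; efficiency = 69/96 = 23/32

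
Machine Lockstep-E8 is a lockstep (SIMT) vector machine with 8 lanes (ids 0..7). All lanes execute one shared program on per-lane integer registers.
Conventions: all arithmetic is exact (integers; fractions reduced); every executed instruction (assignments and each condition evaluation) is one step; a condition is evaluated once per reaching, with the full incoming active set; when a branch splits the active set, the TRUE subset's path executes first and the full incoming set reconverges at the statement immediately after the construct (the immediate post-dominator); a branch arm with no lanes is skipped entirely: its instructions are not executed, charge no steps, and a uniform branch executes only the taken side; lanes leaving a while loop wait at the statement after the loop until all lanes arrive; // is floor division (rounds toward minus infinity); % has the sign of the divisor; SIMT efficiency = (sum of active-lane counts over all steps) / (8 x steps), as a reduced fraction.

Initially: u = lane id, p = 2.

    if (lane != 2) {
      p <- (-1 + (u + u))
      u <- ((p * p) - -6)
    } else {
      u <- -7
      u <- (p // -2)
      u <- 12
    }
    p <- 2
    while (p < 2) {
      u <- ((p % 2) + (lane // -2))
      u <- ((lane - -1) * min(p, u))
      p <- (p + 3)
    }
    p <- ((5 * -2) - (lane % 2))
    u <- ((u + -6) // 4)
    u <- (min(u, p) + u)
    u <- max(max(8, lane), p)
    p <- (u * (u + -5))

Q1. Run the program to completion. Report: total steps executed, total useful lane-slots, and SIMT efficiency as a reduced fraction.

Answer: 13 steps, 81 useful, 81/104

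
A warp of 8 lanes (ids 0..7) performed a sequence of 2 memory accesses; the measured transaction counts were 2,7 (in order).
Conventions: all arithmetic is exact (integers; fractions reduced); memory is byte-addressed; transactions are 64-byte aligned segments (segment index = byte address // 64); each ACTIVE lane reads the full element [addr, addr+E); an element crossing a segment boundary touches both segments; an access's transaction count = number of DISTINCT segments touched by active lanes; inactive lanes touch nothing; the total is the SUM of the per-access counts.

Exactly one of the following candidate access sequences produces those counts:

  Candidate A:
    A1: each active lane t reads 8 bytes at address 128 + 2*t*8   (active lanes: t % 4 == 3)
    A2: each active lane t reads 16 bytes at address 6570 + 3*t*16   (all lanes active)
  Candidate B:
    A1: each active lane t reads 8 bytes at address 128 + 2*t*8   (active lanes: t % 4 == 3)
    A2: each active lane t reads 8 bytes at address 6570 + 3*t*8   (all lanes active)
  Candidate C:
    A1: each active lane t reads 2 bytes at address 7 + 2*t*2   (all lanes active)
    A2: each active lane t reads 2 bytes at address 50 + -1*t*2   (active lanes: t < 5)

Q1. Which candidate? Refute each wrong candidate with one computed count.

B: A2 gives 4 transactions, not 7
C: A1 gives 1 transaction, not 2
A: all counts match (2,7)

Answer: A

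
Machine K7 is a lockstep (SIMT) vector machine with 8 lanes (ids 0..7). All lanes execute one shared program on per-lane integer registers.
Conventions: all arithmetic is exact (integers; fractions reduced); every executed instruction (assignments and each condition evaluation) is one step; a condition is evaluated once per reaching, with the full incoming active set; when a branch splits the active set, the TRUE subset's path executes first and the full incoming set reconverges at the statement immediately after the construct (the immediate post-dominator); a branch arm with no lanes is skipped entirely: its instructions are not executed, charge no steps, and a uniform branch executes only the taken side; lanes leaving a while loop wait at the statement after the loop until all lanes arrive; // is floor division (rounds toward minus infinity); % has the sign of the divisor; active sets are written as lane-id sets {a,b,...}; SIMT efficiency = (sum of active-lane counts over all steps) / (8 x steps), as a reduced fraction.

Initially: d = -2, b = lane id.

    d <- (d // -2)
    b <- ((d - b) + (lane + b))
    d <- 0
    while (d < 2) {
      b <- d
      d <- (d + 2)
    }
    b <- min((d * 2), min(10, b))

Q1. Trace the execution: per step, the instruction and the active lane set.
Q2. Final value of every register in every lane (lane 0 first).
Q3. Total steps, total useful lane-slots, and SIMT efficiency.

step 0: d <- (d // -2)               {0,1,2,3,4,5,6,7}
step 1: b <- ((d - b) + (lane + b))  {0,1,2,3,4,5,6,7}
step 2: d <- 0                       {0,1,2,3,4,5,6,7}
step 3: eval (d < 2)                 {0,1,2,3,4,5,6,7}
step 4: b <- d                       {0,1,2,3,4,5,6,7}
step 5: d <- (d + 2)                 {0,1,2,3,4,5,6,7}
step 6: eval (d < 2)                 {0,1,2,3,4,5,6,7}
step 7: b <- min((d * 2), min(10, b)) {0,1,2,3,4,5,6,7}

Answer: 8 steps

d: 2,2,2,2,2,2,2,2
b: 0,0,0,0,0,0,0,0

steps = 8; useful = 64; efficiency = 64/64 = 1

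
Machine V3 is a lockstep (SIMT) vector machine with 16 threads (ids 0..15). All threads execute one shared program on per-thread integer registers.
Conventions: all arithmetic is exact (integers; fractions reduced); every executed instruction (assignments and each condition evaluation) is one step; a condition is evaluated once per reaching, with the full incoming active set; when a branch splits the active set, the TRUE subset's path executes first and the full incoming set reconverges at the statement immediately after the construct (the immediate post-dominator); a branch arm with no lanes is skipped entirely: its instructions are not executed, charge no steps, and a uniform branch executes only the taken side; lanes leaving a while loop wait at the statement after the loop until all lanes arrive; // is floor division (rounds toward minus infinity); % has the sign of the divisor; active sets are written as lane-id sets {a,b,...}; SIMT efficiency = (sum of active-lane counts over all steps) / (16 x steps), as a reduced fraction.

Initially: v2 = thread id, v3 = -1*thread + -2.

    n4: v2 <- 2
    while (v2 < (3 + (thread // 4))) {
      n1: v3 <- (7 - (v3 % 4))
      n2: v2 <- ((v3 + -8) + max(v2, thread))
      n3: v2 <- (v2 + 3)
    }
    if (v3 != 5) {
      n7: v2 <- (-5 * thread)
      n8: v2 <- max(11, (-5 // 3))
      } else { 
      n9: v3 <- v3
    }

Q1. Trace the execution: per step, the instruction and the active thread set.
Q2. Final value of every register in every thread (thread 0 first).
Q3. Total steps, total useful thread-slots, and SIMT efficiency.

step 0: v2 <- 2                      {0,1,2,3,4,5,6,7,8,9,10,11,12,13,14,15}
step 1: eval (v2 < (3 + (thread // 4))) {0,1,2,3,4,5,6,7,8,9,10,11,12,13,14,15}
step 2: v3 <- (7 - (v3 % 4))         {0,1,2,3,4,5,6,7,8,9,10,11,12,13,14,15}
step 3: v2 <- ((v3 + -8) + max(v2, thread)) {0,1,2,3,4,5,6,7,8,9,10,11,12,13,14,15}
step 4: v2 <- (v2 + 3)               {0,1,2,3,4,5,6,7,8,9,10,11,12,13,14,15}
step 5: eval (v2 < (3 + (thread // 4))) {0,1,2,3,4,5,6,7,8,9,10,11,12,13,14,15}
step 6: v3 <- (7 - (v3 % 4))         {0,3}
step 7: v2 <- ((v3 + -8) + max(v2, thread)) {0,3}
step 8: v2 <- (v2 + 3)               {0,3}
step 9: eval (v2 < (3 + (thread // 4))) {0,3}
step 10: eval (v3 != 5)               {0,1,2,3,4,5,6,7,8,9,10,11,12,13,14,15}
step 11: v2 <- (-5 * thread)          {0,1,2,3,5,6,7,9,10,11,13,14,15}
step 12: v2 <- max(11, (-5 // 3))     {0,1,2,3,5,6,7,9,10,11,13,14,15}
step 13: v3 <- v3                     {4,8,12}

Answer: 14 steps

v2: 11,11,11,11,4,11,11,11,8,11,11,11,12,11,11,11
v3: 6,6,7,7,5,6,7,4,5,6,7,4,5,6,7,4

steps = 14; useful = 149; efficiency = 149/224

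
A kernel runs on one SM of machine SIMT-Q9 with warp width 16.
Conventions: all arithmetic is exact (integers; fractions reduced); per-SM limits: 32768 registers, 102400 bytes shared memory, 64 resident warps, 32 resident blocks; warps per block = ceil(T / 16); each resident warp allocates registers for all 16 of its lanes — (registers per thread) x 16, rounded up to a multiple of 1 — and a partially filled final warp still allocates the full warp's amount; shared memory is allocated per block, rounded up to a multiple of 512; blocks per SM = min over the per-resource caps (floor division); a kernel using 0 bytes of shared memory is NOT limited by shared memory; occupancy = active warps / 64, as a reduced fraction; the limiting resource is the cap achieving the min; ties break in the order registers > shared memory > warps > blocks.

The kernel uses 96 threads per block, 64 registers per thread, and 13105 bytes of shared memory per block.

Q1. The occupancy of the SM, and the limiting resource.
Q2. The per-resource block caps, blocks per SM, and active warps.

Answer: occupancy 15/32, limited by registers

registers: 5 blocks
shared memory: 7 blocks
warps: 10 blocks
blocks: 32 blocks

Answer: 5 blocks, 30 active warps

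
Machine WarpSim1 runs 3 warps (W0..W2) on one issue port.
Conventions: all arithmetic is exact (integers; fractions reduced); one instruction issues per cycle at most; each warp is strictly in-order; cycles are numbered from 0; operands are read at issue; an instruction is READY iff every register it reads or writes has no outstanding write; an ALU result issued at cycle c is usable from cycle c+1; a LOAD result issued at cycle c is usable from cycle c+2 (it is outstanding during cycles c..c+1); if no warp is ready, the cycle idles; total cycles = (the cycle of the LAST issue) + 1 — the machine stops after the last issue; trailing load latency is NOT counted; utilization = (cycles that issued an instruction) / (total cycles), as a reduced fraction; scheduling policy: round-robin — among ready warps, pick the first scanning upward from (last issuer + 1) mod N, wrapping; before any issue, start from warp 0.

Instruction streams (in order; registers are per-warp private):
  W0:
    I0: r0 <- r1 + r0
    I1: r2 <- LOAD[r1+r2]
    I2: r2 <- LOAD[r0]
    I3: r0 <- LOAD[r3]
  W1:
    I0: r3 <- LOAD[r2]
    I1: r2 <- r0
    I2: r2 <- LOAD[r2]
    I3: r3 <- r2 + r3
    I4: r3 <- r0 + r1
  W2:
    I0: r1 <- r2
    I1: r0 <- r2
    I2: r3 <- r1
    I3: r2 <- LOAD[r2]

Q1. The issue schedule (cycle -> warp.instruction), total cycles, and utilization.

cycle 0: W0.I0
cycle 1: W1.I0
cycle 2: W2.I0
cycle 3: W0.I1
cycle 4: W1.I1
cycle 5: W2.I1
cycle 6: W0.I2
cycle 7: W1.I2
cycle 8: W2.I2
cycle 9: W0.I3
cycle 10: W1.I3
cycle 11: W2.I3
cycle 12: W1.I4

Answer: 13 cycles, utilization 1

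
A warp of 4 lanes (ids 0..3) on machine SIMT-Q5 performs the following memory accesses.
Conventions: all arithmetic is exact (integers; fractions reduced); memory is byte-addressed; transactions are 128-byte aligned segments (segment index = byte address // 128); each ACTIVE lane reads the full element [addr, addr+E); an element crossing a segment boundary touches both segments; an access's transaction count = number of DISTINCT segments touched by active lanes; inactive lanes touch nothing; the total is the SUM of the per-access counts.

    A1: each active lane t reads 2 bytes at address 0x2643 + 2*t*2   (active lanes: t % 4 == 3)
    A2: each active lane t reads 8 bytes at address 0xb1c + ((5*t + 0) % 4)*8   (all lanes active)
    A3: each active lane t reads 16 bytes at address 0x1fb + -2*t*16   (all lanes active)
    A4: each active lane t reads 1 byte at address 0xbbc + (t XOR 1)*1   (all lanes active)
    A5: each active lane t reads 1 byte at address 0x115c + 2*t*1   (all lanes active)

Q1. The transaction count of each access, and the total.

A1: 1 transaction
A2: 1 transaction
A3: 2 transactions
A4: 1 transaction
A5: 1 transaction

Answer: 1,1,2,1,1; total 6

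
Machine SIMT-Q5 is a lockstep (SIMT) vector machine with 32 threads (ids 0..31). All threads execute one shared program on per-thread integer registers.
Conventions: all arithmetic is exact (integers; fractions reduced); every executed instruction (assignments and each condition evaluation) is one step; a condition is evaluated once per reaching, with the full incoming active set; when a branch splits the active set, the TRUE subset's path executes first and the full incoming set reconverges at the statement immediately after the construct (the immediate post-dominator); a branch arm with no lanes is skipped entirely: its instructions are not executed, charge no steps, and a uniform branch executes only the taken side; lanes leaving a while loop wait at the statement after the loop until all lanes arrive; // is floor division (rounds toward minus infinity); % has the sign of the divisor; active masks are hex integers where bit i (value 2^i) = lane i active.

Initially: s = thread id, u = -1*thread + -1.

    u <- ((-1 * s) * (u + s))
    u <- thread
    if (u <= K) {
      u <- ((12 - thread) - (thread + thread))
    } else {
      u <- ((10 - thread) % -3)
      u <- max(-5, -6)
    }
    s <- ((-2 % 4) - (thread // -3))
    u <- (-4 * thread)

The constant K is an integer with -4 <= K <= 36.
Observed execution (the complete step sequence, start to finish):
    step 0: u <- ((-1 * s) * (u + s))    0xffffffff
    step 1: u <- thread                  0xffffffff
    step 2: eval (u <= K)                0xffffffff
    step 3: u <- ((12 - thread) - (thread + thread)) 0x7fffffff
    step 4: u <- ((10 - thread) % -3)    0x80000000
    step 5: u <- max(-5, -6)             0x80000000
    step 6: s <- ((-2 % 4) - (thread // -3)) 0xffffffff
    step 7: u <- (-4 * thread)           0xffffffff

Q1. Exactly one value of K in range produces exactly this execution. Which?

Answer: K = 30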